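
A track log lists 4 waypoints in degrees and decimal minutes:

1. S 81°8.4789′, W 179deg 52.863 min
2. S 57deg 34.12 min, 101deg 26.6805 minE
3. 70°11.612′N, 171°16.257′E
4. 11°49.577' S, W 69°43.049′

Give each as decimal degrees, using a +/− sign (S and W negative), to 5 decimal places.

1. -81.14132, -179.88105
2. -57.56867, 101.44468
3. 70.19353, 171.27095
4. -11.82628, -69.71748

Point 1:
  Lat: 81 + 8.4789/60 = 81.141315
  S → negative
  Lon: 52.863′ = 0.881050°; total 179.881050
  W ⇒ negate
Point 2:
  φ: 34.12′ = 0.568667°; total 57.568667
  S → negative
  Longitude: 26.6805′ = 0.444675°; total 101.444675
  E ⇒ keep positive
Point 3:
  Lat: 11.612′ = 0.193533°; total 70.193533
  N ⇒ keep positive
  λ: 16.257′ = 0.270950°; total 171.270950
  E ⇒ keep positive
Point 4:
  Lat: 49.577′ = 0.826283°; total 11.826283
  S ⇒ negate
  λ: 69 + 43.049/60 = 69.717483
  W → negative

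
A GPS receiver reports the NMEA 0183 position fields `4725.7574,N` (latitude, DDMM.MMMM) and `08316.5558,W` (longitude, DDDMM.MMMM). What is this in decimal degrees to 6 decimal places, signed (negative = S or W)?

Latitude: split at 2 digits → 47° and 25.7574′; 47 + 25.7574/60 = 47.4292900
N ⇒ keep positive
Longitude: split at 3 digits → 083° and 16.5558′; 83 + 16.5558/60 = 83.2759300
hemisphere W, so the sign is −

47.429290, -83.275930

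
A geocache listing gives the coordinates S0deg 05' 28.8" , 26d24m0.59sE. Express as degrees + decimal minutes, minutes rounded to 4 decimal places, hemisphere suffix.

0° 5.4800′ S, 26° 24.0098′ E

Latitude: 5 + 28.8/60 = 5.480000′
λ: 24 + 0.59/60 = 24.009833′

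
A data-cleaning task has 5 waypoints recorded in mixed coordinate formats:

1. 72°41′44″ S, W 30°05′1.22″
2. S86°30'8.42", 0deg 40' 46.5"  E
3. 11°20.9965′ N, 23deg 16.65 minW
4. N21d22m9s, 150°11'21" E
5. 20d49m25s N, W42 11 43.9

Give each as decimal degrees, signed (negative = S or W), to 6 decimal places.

Point 1:
  Lat: 41′ + 44″ = 41.73333′; 72 + 41.73333/60 = 72.6955556
  S ⇒ negate
  Longitude: 5′ + 1.22″ = 5.02033′; 30 + 5.02033/60 = 30.0836722
  hemisphere W, so the sign is −
Point 2:
  φ: 30′ + 8.42″ = 30.14033′; 86 + 30.14033/60 = 86.5023389
  S ⇒ negate
  Longitude: 40′ + 46.5″ = 40.77500′; 0 + 40.77500/60 = 0.6795833
  E ⇒ keep positive
Point 3:
  φ: 20.9965′ = 0.349942°; total 11.3499417
  N → positive
  Lon: 23 + 16.65/60 = 23.2775000
  W ⇒ negate
Point 4:
  Latitude: 21° + 22/60 + 9/3600 = 21 + 0.366667 + 0.002500 = 21.3691667
  N → positive
  Longitude: 11′ + 21″ = 11.35000′; 150 + 11.35000/60 = 150.1891667
  E → positive
Point 5:
  φ: 20° + 49/60 + 25/3600 = 20 + 0.816667 + 0.006944 = 20.8236111
  N ⇒ keep positive
  Longitude: 42 + 11/60 + 43.9/3600 = 42.1955278
  W ⇒ negate

1. -72.695556, -30.083672
2. -86.502339, 0.679583
3. 11.349942, -23.277500
4. 21.369167, 150.189167
5. 20.823611, -42.195528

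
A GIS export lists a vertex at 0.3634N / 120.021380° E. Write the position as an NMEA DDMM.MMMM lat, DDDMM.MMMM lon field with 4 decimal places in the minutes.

0021.8040,N / 12001.2828,E

Lat: fractional part 0.363400 → 21.804000 minutes
λ: minutes = (120.021380 − 120) × 60 = 1.282800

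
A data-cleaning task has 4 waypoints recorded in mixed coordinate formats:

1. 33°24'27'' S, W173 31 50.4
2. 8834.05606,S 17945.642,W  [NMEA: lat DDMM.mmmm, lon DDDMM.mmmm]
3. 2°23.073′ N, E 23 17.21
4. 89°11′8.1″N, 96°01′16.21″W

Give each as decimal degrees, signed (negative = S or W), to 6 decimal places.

Point 1:
  Lat: 33 + 24/60 + 27/3600 = 33.4075000
  S → negative
  Longitude: 173° + 31/60 + 50.4/3600 = 173 + 0.516667 + 0.014000 = 173.5306667
  hemisphere W, so the sign is −
Point 2:
  Lat: split at 2 digits → 88° and 34.05606′; 88 + 34.05606/60 = 88.5676010
  S → negative
  λ: degrees = first 3 digits = 179, minutes = 45.642; 179 + 45.642/60 = 179.7607000
  W ⇒ negate
Point 3:
  Lat: 2 + 23.073/60 = 2.3845500
  N ⇒ keep positive
  Lon: 17.21′ = 0.286833°; total 23.2868333
  E ⇒ keep positive
Point 4:
  Latitude: 11′ + 8.1″ = 11.13500′; 89 + 11.13500/60 = 89.1855833
  N ⇒ keep positive
  Longitude: 1′ + 16.21″ = 1.27017′; 96 + 1.27017/60 = 96.0211694
  W → negative

1. -33.407500, -173.530667
2. -88.567601, -179.760700
3. 2.384550, 23.286833
4. 89.185583, -96.021169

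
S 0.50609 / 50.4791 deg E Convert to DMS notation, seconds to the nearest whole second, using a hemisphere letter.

0°30′22″ S, 50°28′45″ E

Latitude: 0.506090° → 30.36540′; 0.36540 × 60 = 21.92″
Lon: 0.479100° → 28.74600′; 0.74600 × 60 = 44.76″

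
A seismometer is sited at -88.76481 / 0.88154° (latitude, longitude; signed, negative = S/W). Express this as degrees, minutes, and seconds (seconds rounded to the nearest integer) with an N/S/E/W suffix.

Latitude is negative → S; |value| = 88.764810
Lat: 0.764810 × 60 = 45.88860′ → 45′, remainder × 60 = 53.32″
Longitude: 0.881540° → 52.89240′; 0.89240 × 60 = 53.54″

88°45′53″ S, 0°52′54″ E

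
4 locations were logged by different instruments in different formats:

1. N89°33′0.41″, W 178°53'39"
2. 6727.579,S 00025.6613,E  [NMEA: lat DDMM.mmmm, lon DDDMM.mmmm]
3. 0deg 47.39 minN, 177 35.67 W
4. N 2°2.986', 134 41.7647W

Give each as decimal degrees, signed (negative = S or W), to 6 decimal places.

Point 1:
  Latitude: 89 + 33/60 + 0.41/3600 = 89.5501139
  N ⇒ keep positive
  Lon: 178 + 53/60 + 39/3600 = 178.8941667
  hemisphere W, so the sign is −
Point 2:
  φ: degrees = first 2 digits = 67, minutes = 27.579; 67 + 27.579/60 = 67.4596500
  S → negative
  Lon: split at 3 digits → 000° and 25.6613′; 0 + 25.6613/60 = 0.4276883
  E ⇒ keep positive
Point 3:
  Lat: 47.39′ = 0.789833°; total 0.7898333
  N ⇒ keep positive
  λ: 177 + 35.67/60 = 177.5945000
  W → negative
Point 4:
  Latitude: 2.986′ = 0.049767°; total 2.0497667
  N ⇒ keep positive
  Longitude: 41.7647′ = 0.696078°; total 134.6960783
  hemisphere W, so the sign is −

1. 89.550114, -178.894167
2. -67.459650, 0.427688
3. 0.789833, -177.594500
4. 2.049767, -134.696078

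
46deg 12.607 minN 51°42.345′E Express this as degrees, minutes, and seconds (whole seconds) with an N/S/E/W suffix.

Lat: 12.60700′ → 12′ and 0.60700 × 60 = 36.42″
Longitude: 42.34500′ → 42′ and 0.34500 × 60 = 20.70″

46°12′36″ N, 51°42′21″ E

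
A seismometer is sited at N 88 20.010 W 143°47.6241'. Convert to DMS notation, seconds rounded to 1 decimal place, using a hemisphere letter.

88°20′0.6″ N, 143°47′37.4″ W

φ: 20.01000′ → 20′ and 0.01000 × 60 = 0.600″
Lon: 47.62410′ → 47′ and 0.62410 × 60 = 37.446″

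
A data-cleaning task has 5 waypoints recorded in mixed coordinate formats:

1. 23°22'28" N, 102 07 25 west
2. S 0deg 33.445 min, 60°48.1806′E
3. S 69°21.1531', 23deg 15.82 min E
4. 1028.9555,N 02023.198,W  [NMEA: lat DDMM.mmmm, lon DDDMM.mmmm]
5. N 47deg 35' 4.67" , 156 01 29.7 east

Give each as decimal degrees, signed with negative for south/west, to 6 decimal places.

1. 23.374444, -102.123611
2. -0.557417, 60.803010
3. -69.352552, 23.263667
4. 10.482592, -20.386633
5. 47.584631, 156.024917

Point 1:
  Lat: 23° + 22/60 + 28/3600 = 23 + 0.366667 + 0.007778 = 23.3744444
  N ⇒ keep positive
  Lon: 102 + 7/60 + 25/3600 = 102.1236111
  hemisphere W, so the sign is −
Point 2:
  Latitude: 0 + 33.445/60 = 0.5574167
  S ⇒ negate
  Lon: 60 + 48.1806/60 = 60.8030100
  E ⇒ keep positive
Point 3:
  Latitude: 21.1531′ = 0.352552°; total 69.3525517
  S → negative
  Lon: 15.82′ = 0.263667°; total 23.2636667
  E ⇒ keep positive
Point 4:
  Latitude: degrees = first 2 digits = 10, minutes = 28.9555; 10 + 28.9555/60 = 10.4825917
  N → positive
  Longitude: degrees = first 3 digits = 20, minutes = 23.198; 20 + 23.198/60 = 20.3866333
  W → negative
Point 5:
  Latitude: 47° + 35/60 + 4.67/3600 = 47 + 0.583333 + 0.001297 = 47.5846306
  N → positive
  λ: 156° + 1/60 + 29.7/3600 = 156 + 0.016667 + 0.008250 = 156.0249167
  E ⇒ keep positive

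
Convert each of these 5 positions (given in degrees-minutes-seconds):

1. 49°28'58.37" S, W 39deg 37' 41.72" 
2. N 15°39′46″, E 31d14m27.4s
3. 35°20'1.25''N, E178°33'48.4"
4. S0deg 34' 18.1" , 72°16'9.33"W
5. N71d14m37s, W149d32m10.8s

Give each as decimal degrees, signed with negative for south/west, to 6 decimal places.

1. -49.482881, -39.628256
2. 15.662778, 31.240944
3. 35.333681, 178.563444
4. -0.571694, -72.269258
5. 71.243611, -149.536333

Point 1:
  φ: 49° + 28/60 + 58.37/3600 = 49 + 0.466667 + 0.016214 = 49.4828806
  S → negative
  Lon: 37′ + 41.72″ = 37.69533′; 39 + 37.69533/60 = 39.6282556
  W ⇒ negate
Point 2:
  Lat: 39′ + 46″ = 39.76667′; 15 + 39.76667/60 = 15.6627778
  N ⇒ keep positive
  λ: 14′ + 27.4″ = 14.45667′; 31 + 14.45667/60 = 31.2409444
  E → positive
Point 3:
  φ: 35 + 20/60 + 1.25/3600 = 35.3336806
  N ⇒ keep positive
  λ: 33′ + 48.4″ = 33.80667′; 178 + 33.80667/60 = 178.5634444
  E → positive
Point 4:
  φ: 34′ + 18.1″ = 34.30167′; 0 + 34.30167/60 = 0.5716944
  S ⇒ negate
  λ: 72 + 16/60 + 9.33/3600 = 72.2692583
  W → negative
Point 5:
  Latitude: 14′ + 37″ = 14.61667′; 71 + 14.61667/60 = 71.2436111
  N ⇒ keep positive
  Lon: 149° + 32/60 + 10.8/3600 = 149 + 0.533333 + 0.003000 = 149.5363333
  hemisphere W, so the sign is −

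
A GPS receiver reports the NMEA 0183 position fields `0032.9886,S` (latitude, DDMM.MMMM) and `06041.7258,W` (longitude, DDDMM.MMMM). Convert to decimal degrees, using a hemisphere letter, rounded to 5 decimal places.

0.54981° S, 60.69543° W

Latitude: degrees = first 2 digits = 0, minutes = 32.9886; 0 + 32.9886/60 = 0.549810
Lon: split at 3 digits → 060° and 41.7258′; 60 + 41.7258/60 = 60.695430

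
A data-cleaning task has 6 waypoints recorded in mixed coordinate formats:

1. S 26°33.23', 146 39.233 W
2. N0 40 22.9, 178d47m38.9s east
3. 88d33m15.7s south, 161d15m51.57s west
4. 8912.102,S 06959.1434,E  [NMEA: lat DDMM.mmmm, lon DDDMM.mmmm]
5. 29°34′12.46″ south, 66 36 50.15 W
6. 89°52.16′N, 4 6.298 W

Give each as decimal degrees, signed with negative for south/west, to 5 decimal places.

Point 1:
  Latitude: 33.23′ = 0.553833°; total 26.553833
  S ⇒ negate
  Lon: 146 + 39.233/60 = 146.653883
  W ⇒ negate
Point 2:
  φ: 40′ + 22.9″ = 40.38167′; 0 + 40.38167/60 = 0.673028
  N → positive
  Longitude: 47′ + 38.9″ = 47.64833′; 178 + 47.64833/60 = 178.794139
  E ⇒ keep positive
Point 3:
  Lat: 88° + 33/60 + 15.7/3600 = 88 + 0.550000 + 0.004361 = 88.554361
  hemisphere S, so the sign is −
  Lon: 15′ + 51.57″ = 15.85950′; 161 + 15.85950/60 = 161.264325
  W → negative
Point 4:
  Lat: split at 2 digits → 89° and 12.102′; 89 + 12.102/60 = 89.201700
  S ⇒ negate
  Longitude: split at 3 digits → 069° and 59.1434′; 69 + 59.1434/60 = 69.985723
  E → positive
Point 5:
  φ: 29 + 34/60 + 12.46/3600 = 29.570128
  S ⇒ negate
  λ: 36′ + 50.15″ = 36.83583′; 66 + 36.83583/60 = 66.613931
  W → negative
Point 6:
  Lat: 89 + 52.16/60 = 89.869333
  N → positive
  Longitude: 6.298′ = 0.104967°; total 4.104967
  hemisphere W, so the sign is −

1. -26.55383, -146.65388
2. 0.67303, 178.79414
3. -88.55436, -161.26433
4. -89.20170, 69.98572
5. -29.57013, -66.61393
6. 89.86933, -4.10497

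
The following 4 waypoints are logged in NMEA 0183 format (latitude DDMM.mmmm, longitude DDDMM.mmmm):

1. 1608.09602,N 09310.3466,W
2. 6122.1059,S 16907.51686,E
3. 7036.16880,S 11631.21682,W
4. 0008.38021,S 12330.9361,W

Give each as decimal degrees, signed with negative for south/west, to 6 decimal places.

Point 1:
  Latitude: degrees = first 2 digits = 16, minutes = 8.09602; 16 + 8.09602/60 = 16.1349337
  N → positive
  λ: split at 3 digits → 093° and 10.3466′; 93 + 10.3466/60 = 93.1724433
  W → negative
Point 2:
  φ: degrees = first 2 digits = 61, minutes = 22.1059; 61 + 22.1059/60 = 61.3684317
  hemisphere S, so the sign is −
  Longitude: degrees = first 3 digits = 169, minutes = 7.51686; 169 + 7.51686/60 = 169.1252810
  E ⇒ keep positive
Point 3:
  φ: split at 2 digits → 70° and 36.1688′; 70 + 36.1688/60 = 70.6028133
  S ⇒ negate
  Longitude: degrees = first 3 digits = 116, minutes = 31.21682; 116 + 31.21682/60 = 116.5202803
  hemisphere W, so the sign is −
Point 4:
  Lat: split at 2 digits → 00° and 8.38021′; 0 + 8.38021/60 = 0.1396702
  S → negative
  Lon: split at 3 digits → 123° and 30.9361′; 123 + 30.9361/60 = 123.5156017
  W → negative

1. 16.134934, -93.172443
2. -61.368432, 169.125281
3. -70.602813, -116.520280
4. -0.139670, -123.515602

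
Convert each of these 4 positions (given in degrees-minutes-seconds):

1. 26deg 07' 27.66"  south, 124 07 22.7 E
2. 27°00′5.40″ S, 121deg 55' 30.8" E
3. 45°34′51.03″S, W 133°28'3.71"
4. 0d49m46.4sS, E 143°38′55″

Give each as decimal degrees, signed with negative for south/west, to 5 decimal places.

Point 1:
  φ: 26° + 7/60 + 27.66/3600 = 26 + 0.116667 + 0.007683 = 26.124350
  S ⇒ negate
  Lon: 7′ + 22.7″ = 7.37833′; 124 + 7.37833/60 = 124.122972
  E ⇒ keep positive
Point 2:
  Latitude: 27° + 0/60 + 5.4/3600 = 27 + 0.000000 + 0.001500 = 27.001500
  hemisphere S, so the sign is −
  Lon: 121° + 55/60 + 30.8/3600 = 121 + 0.916667 + 0.008556 = 121.925222
  E ⇒ keep positive
Point 3:
  Latitude: 45° + 34/60 + 51.03/3600 = 45 + 0.566667 + 0.014175 = 45.580842
  hemisphere S, so the sign is −
  λ: 133° + 28/60 + 3.71/3600 = 133 + 0.466667 + 0.001031 = 133.467697
  W ⇒ negate
Point 4:
  Latitude: 49′ + 46.4″ = 49.77333′; 0 + 49.77333/60 = 0.829556
  S → negative
  Lon: 38′ + 55″ = 38.91667′; 143 + 38.91667/60 = 143.648611
  E ⇒ keep positive

1. -26.12435, 124.12297
2. -27.00150, 121.92522
3. -45.58084, -133.46770
4. -0.82956, 143.64861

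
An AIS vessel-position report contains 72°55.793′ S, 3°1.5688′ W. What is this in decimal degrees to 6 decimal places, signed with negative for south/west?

Latitude: 72 + 55.793/60 = 72.9298833
S ⇒ negate
Lon: 1.5688′ = 0.026147°; total 3.0261467
W ⇒ negate

-72.929883, -3.026147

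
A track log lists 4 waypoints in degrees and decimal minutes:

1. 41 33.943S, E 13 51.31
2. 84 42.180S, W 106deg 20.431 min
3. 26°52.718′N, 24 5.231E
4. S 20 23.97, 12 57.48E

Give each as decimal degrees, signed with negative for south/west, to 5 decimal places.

Point 1:
  Lat: 41 + 33.943/60 = 41.565717
  S → negative
  Longitude: 51.31′ = 0.855167°; total 13.855167
  E → positive
Point 2:
  Lat: 42.18′ = 0.703000°; total 84.703000
  S ⇒ negate
  Lon: 106 + 20.431/60 = 106.340517
  hemisphere W, so the sign is −
Point 3:
  Lat: 26 + 52.718/60 = 26.878633
  N ⇒ keep positive
  Longitude: 24 + 5.231/60 = 24.087183
  E → positive
Point 4:
  Lat: 23.97′ = 0.399500°; total 20.399500
  S ⇒ negate
  λ: 12 + 57.48/60 = 12.958000
  E ⇒ keep positive

1. -41.56572, 13.85517
2. -84.70300, -106.34052
3. 26.87863, 24.08718
4. -20.39950, 12.95800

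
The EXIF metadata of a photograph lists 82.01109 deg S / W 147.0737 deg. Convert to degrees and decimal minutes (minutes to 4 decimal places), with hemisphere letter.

82° 0.6654′ S, 147° 4.4220′ W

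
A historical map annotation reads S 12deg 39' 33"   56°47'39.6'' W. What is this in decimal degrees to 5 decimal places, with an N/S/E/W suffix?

Lat: 12 + 39/60 + 33/3600 = 12.659167
Longitude: 56 + 47/60 + 39.6/3600 = 56.794333

12.65917° S, 56.79433° W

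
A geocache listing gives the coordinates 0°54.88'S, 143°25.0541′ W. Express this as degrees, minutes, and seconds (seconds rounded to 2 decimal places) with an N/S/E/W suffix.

Lat: fractional minutes 0.88000 × 60 = 52.8000″
λ: fractional minutes 0.05410 × 60 = 3.2460″

0°54′52.80″ S, 143°25′3.25″ W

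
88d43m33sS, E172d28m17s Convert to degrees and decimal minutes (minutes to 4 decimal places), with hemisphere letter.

88° 43.5500′ S, 172° 28.2833′ E

φ: 43 + 33/60 = 43.550000′
λ: 28 + 17/60 = 28.283333′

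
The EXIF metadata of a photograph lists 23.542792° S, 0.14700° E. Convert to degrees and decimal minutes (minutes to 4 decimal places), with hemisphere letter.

Lat: fractional part 0.542792 → 32.567520 minutes
λ: minutes = (0.147000 − 0) × 60 = 8.820000

23° 32.5675′ S, 0° 8.8200′ E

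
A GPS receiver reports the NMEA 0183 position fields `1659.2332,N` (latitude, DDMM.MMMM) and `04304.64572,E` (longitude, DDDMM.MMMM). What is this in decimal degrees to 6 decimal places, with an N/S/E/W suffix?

Latitude: degrees = first 2 digits = 16, minutes = 59.2332; 16 + 59.2332/60 = 16.9872200
Longitude: degrees = first 3 digits = 43, minutes = 4.64572; 43 + 4.64572/60 = 43.0774287

16.987220° N, 43.077429° E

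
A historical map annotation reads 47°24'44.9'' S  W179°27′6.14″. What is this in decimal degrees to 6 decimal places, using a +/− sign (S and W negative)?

Latitude: 24′ + 44.9″ = 24.74833′; 47 + 24.74833/60 = 47.4124722
S ⇒ negate
Longitude: 27′ + 6.14″ = 27.10233′; 179 + 27.10233/60 = 179.4517056
W ⇒ negate

-47.412472, -179.451706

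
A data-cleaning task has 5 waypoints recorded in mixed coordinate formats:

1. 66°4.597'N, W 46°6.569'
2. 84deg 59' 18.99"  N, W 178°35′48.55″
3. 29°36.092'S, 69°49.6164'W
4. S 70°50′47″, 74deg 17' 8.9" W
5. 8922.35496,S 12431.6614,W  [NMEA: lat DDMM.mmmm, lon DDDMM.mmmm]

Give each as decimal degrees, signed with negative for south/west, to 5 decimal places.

1. 66.07662, -46.10948
2. 84.98861, -178.59682
3. -29.60153, -69.82694
4. -70.84639, -74.28581
5. -89.37258, -124.52769

Point 1:
  Lat: 4.597′ = 0.076617°; total 66.076617
  N → positive
  Longitude: 6.569′ = 0.109483°; total 46.109483
  W → negative
Point 2:
  Lat: 84° + 59/60 + 18.99/3600 = 84 + 0.983333 + 0.005275 = 84.988608
  N → positive
  λ: 178° + 35/60 + 48.55/3600 = 178 + 0.583333 + 0.013486 = 178.596819
  W → negative
Point 3:
  Latitude: 29 + 36.092/60 = 29.601533
  hemisphere S, so the sign is −
  Longitude: 49.6164′ = 0.826940°; total 69.826940
  W → negative
Point 4:
  Latitude: 70° + 50/60 + 47/3600 = 70 + 0.833333 + 0.013056 = 70.846389
  hemisphere S, so the sign is −
  Longitude: 17′ + 8.9″ = 17.14833′; 74 + 17.14833/60 = 74.285806
  W → negative
Point 5:
  Latitude: degrees = first 2 digits = 89, minutes = 22.35496; 89 + 22.35496/60 = 89.372583
  S → negative
  Lon: degrees = first 3 digits = 124, minutes = 31.6614; 124 + 31.6614/60 = 124.527690
  W → negative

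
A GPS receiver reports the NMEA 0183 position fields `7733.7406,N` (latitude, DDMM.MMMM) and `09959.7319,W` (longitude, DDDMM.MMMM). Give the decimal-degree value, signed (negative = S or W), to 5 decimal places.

Latitude: degrees = first 2 digits = 77, minutes = 33.7406; 77 + 33.7406/60 = 77.562343
N ⇒ keep positive
Lon: degrees = first 3 digits = 99, minutes = 59.7319; 99 + 59.7319/60 = 99.995532
W → negative

77.56234, -99.99553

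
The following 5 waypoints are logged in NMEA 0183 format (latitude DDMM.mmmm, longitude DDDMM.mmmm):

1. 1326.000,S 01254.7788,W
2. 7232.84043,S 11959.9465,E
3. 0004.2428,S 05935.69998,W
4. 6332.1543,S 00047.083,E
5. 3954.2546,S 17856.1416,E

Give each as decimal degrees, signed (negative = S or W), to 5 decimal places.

Point 1:
  φ: degrees = first 2 digits = 13, minutes = 26; 13 + 26/60 = 13.433333
  S → negative
  Longitude: split at 3 digits → 012° and 54.7788′; 12 + 54.7788/60 = 12.912980
  W → negative
Point 2:
  Latitude: split at 2 digits → 72° and 32.84043′; 72 + 32.84043/60 = 72.547341
  S → negative
  λ: split at 3 digits → 119° and 59.9465′; 119 + 59.9465/60 = 119.999108
  E ⇒ keep positive
Point 3:
  Lat: degrees = first 2 digits = 0, minutes = 4.2428; 0 + 4.2428/60 = 0.070713
  hemisphere S, so the sign is −
  Longitude: degrees = first 3 digits = 59, minutes = 35.69998; 59 + 35.69998/60 = 59.595000
  W → negative
Point 4:
  φ: split at 2 digits → 63° and 32.1543′; 63 + 32.1543/60 = 63.535905
  S → negative
  Lon: degrees = first 3 digits = 0, minutes = 47.083; 0 + 47.083/60 = 0.784717
  E ⇒ keep positive
Point 5:
  Lat: degrees = first 2 digits = 39, minutes = 54.2546; 39 + 54.2546/60 = 39.904243
  S → negative
  Longitude: split at 3 digits → 178° and 56.1416′; 178 + 56.1416/60 = 178.935693
  E → positive

1. -13.43333, -12.91298
2. -72.54734, 119.99911
3. -0.07071, -59.59500
4. -63.53591, 0.78472
5. -39.90424, 178.93569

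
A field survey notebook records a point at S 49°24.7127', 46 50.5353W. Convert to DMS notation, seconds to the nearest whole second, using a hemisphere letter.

49°24′43″ S, 46°50′32″ W

φ: fractional minutes 0.71270 × 60 = 42.76″
Longitude: fractional minutes 0.53530 × 60 = 32.12″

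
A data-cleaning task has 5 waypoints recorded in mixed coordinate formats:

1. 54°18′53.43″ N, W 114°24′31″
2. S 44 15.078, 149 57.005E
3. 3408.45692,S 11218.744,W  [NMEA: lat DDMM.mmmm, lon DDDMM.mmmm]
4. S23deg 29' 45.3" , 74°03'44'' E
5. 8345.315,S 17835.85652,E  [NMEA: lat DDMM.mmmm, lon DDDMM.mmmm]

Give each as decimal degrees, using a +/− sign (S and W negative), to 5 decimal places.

Point 1:
  Latitude: 54° + 18/60 + 53.43/3600 = 54 + 0.300000 + 0.014842 = 54.314842
  N → positive
  Lon: 114 + 24/60 + 31/3600 = 114.408611
  W ⇒ negate
Point 2:
  Lat: 44 + 15.078/60 = 44.251300
  S → negative
  λ: 57.005′ = 0.950083°; total 149.950083
  E ⇒ keep positive
Point 3:
  Lat: split at 2 digits → 34° and 8.45692′; 34 + 8.45692/60 = 34.140949
  S → negative
  λ: degrees = first 3 digits = 112, minutes = 18.744; 112 + 18.744/60 = 112.312400
  W ⇒ negate
Point 4:
  Lat: 29′ + 45.3″ = 29.75500′; 23 + 29.75500/60 = 23.495917
  S → negative
  Lon: 74 + 3/60 + 44/3600 = 74.062222
  E → positive
Point 5:
  Latitude: split at 2 digits → 83° and 45.315′; 83 + 45.315/60 = 83.755250
  S → negative
  Longitude: split at 3 digits → 178° and 35.85652′; 178 + 35.85652/60 = 178.597609
  E ⇒ keep positive

1. 54.31484, -114.40861
2. -44.25130, 149.95008
3. -34.14095, -112.31240
4. -23.49592, 74.06222
5. -83.75525, 178.59761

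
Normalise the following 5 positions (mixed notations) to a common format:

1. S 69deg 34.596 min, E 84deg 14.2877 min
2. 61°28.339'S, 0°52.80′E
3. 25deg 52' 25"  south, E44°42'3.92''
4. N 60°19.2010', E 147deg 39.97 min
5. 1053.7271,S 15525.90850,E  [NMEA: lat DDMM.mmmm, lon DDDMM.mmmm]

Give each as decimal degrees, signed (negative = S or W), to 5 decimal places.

Point 1:
  Latitude: 69 + 34.596/60 = 69.576600
  S → negative
  Longitude: 14.2877′ = 0.238128°; total 84.238128
  E ⇒ keep positive
Point 2:
  Latitude: 28.339′ = 0.472317°; total 61.472317
  S ⇒ negate
  λ: 0 + 52.8/60 = 0.880000
  E ⇒ keep positive
Point 3:
  φ: 25° + 52/60 + 25/3600 = 25 + 0.866667 + 0.006944 = 25.873611
  S ⇒ negate
  Longitude: 44° + 42/60 + 3.92/3600 = 44 + 0.700000 + 0.001089 = 44.701089
  E → positive
Point 4:
  Latitude: 19.201′ = 0.320017°; total 60.320017
  N → positive
  Lon: 147 + 39.97/60 = 147.666167
  E ⇒ keep positive
Point 5:
  Lat: degrees = first 2 digits = 10, minutes = 53.7271; 10 + 53.7271/60 = 10.895452
  S → negative
  Longitude: degrees = first 3 digits = 155, minutes = 25.9085; 155 + 25.9085/60 = 155.431808
  E ⇒ keep positive

1. -69.57660, 84.23813
2. -61.47232, 0.88000
3. -25.87361, 44.70109
4. 60.32002, 147.66617
5. -10.89545, 155.43181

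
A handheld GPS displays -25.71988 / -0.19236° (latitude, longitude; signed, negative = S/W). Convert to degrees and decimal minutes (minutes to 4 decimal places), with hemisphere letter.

Latitude is negative → S; |value| = 25.719880
Latitude: 25° + 0.719880 × 60 = 25° 43.192800′
Longitude is negative → W; |value| = 0.192360
Lon: fractional part 0.192360 → 11.541600 minutes

25° 43.1928′ S, 0° 11.5416′ W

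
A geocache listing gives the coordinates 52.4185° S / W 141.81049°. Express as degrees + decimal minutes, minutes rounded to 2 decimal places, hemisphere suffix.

Lat: minutes = (52.418500 − 52) × 60 = 25.1100
λ: 141° + 0.810490 × 60 = 141° 48.6294′

52° 25.11′ S, 141° 48.63′ W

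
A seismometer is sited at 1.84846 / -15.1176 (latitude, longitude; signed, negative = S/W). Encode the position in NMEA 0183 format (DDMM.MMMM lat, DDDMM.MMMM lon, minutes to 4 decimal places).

Lat: minutes = (1.848460 − 1) × 60 = 50.907600
Longitude is negative → W; |value| = 15.117600
λ: 15° + 0.117600 × 60 = 15° 7.056000′

0150.9076,N / 01507.0560,W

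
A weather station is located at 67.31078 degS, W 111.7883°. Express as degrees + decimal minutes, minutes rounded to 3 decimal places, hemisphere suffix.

67° 18.647′ S, 111° 47.298′ W

φ: 67° + 0.310780 × 60 = 67° 18.64680′
Longitude: 111° + 0.788300 × 60 = 111° 47.29800′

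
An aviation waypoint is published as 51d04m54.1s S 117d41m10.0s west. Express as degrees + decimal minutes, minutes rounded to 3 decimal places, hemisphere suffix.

Latitude: 4 + 54.1/60 = 4.90167′
Lon: 41 + 10/60 = 41.16667′

51° 4.902′ S, 117° 41.167′ W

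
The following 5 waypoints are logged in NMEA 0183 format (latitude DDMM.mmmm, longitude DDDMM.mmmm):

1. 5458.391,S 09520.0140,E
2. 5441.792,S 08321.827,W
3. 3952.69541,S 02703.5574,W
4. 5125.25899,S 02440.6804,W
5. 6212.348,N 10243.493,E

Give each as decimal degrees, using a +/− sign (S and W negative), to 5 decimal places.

1. -54.97318, 95.33357
2. -54.69653, -83.36378
3. -39.87826, -27.05929
4. -51.42098, -24.67801
5. 62.20580, 102.72488

Point 1:
  φ: degrees = first 2 digits = 54, minutes = 58.391; 54 + 58.391/60 = 54.973183
  S → negative
  Longitude: degrees = first 3 digits = 95, minutes = 20.014; 95 + 20.014/60 = 95.333567
  E ⇒ keep positive
Point 2:
  Latitude: split at 2 digits → 54° and 41.792′; 54 + 41.792/60 = 54.696533
  S ⇒ negate
  λ: degrees = first 3 digits = 83, minutes = 21.827; 83 + 21.827/60 = 83.363783
  W → negative
Point 3:
  Latitude: degrees = first 2 digits = 39, minutes = 52.69541; 39 + 52.69541/60 = 39.878257
  hemisphere S, so the sign is −
  Longitude: degrees = first 3 digits = 27, minutes = 3.5574; 27 + 3.5574/60 = 27.059290
  hemisphere W, so the sign is −
Point 4:
  Lat: degrees = first 2 digits = 51, minutes = 25.25899; 51 + 25.25899/60 = 51.420983
  hemisphere S, so the sign is −
  Lon: split at 3 digits → 024° and 40.6804′; 24 + 40.6804/60 = 24.678007
  W → negative
Point 5:
  Lat: degrees = first 2 digits = 62, minutes = 12.348; 62 + 12.348/60 = 62.205800
  N → positive
  λ: split at 3 digits → 102° and 43.493′; 102 + 43.493/60 = 102.724883
  E ⇒ keep positive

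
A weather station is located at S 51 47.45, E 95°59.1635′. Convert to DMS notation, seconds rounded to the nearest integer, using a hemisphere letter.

51°47′27″ S, 95°59′10″ E

φ: 47.45000′ → 47′ and 0.45000 × 60 = 27.00″
Lon: fractional minutes 0.16350 × 60 = 9.81″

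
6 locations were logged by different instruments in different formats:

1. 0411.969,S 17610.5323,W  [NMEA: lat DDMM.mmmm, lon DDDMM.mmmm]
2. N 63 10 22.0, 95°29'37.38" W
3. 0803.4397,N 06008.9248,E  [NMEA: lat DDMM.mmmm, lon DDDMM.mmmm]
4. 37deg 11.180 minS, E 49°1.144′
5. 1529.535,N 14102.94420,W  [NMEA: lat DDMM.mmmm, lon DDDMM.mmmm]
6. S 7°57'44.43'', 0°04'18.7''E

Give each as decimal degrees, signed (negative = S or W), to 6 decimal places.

Point 1:
  Latitude: split at 2 digits → 04° and 11.969′; 4 + 11.969/60 = 4.1994833
  S → negative
  Lon: degrees = first 3 digits = 176, minutes = 10.5323; 176 + 10.5323/60 = 176.1755383
  W ⇒ negate
Point 2:
  Lat: 63 + 10/60 + 22/3600 = 63.1727778
  N → positive
  Longitude: 29′ + 37.38″ = 29.62300′; 95 + 29.62300/60 = 95.4937167
  hemisphere W, so the sign is −
Point 3:
  Latitude: split at 2 digits → 08° and 3.4397′; 8 + 3.4397/60 = 8.0573283
  N → positive
  λ: degrees = first 3 digits = 60, minutes = 8.9248; 60 + 8.9248/60 = 60.1487467
  E ⇒ keep positive
Point 4:
  Latitude: 37 + 11.18/60 = 37.1863333
  S ⇒ negate
  Lon: 49 + 1.144/60 = 49.0190667
  E ⇒ keep positive
Point 5:
  Lat: degrees = first 2 digits = 15, minutes = 29.535; 15 + 29.535/60 = 15.4922500
  N → positive
  Longitude: split at 3 digits → 141° and 2.9442′; 141 + 2.9442/60 = 141.0490700
  hemisphere W, so the sign is −
Point 6:
  Latitude: 57′ + 44.43″ = 57.74050′; 7 + 57.74050/60 = 7.9623417
  S ⇒ negate
  Longitude: 4′ + 18.7″ = 4.31167′; 0 + 4.31167/60 = 0.0718611
  E → positive

1. -4.199483, -176.175538
2. 63.172778, -95.493717
3. 8.057328, 60.148747
4. -37.186333, 49.019067
5. 15.492250, -141.049070
6. -7.962342, 0.071861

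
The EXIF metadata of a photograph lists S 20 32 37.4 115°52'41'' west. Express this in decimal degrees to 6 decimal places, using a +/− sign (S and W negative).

-20.543722, -115.878056

Lat: 20 + 32/60 + 37.4/3600 = 20.5437222
hemisphere S, so the sign is −
Lon: 115° + 52/60 + 41/3600 = 115 + 0.866667 + 0.011389 = 115.8780556
W → negative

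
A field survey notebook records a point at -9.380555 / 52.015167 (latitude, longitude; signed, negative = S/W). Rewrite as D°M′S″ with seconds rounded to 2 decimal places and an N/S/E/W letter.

Latitude is negative → S; |value| = 9.380555
Latitude: 0.380555° → 22.83330′; 0.83330 × 60 = 49.9980″
Longitude: 0.015167 × 60 = 0.91002′ → 0′, remainder × 60 = 54.6012″

9°22′50.00″ S, 52°00′54.60″ E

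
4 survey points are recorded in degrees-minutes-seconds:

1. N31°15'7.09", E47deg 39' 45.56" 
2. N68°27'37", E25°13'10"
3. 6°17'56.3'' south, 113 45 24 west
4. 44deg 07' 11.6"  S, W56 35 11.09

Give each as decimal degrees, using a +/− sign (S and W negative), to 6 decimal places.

Point 1:
  Lat: 31° + 15/60 + 7.09/3600 = 31 + 0.250000 + 0.001969 = 31.2519694
  N → positive
  Lon: 39′ + 45.56″ = 39.75933′; 47 + 39.75933/60 = 47.6626556
  E → positive
Point 2:
  Latitude: 68° + 27/60 + 37/3600 = 68 + 0.450000 + 0.010278 = 68.4602778
  N ⇒ keep positive
  Lon: 13′ + 10″ = 13.16667′; 25 + 13.16667/60 = 25.2194444
  E → positive
Point 3:
  Lat: 6 + 17/60 + 56.3/3600 = 6.2989722
  S → negative
  Longitude: 45′ + 24″ = 45.40000′; 113 + 45.40000/60 = 113.7566667
  W ⇒ negate
Point 4:
  Lat: 44° + 7/60 + 11.6/3600 = 44 + 0.116667 + 0.003222 = 44.1198889
  hemisphere S, so the sign is −
  Longitude: 56 + 35/60 + 11.09/3600 = 56.5864139
  W → negative

1. 31.251969, 47.662656
2. 68.460278, 25.219444
3. -6.298972, -113.756667
4. -44.119889, -56.586414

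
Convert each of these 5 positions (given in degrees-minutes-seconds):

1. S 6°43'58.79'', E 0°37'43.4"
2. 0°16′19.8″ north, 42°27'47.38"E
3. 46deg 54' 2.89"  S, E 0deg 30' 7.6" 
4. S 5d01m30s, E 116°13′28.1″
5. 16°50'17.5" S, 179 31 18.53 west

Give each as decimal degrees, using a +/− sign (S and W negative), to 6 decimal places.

Point 1:
  Latitude: 6 + 43/60 + 58.79/3600 = 6.7329972
  S ⇒ negate
  Lon: 0° + 37/60 + 43.4/3600 = 0 + 0.616667 + 0.012056 = 0.6287222
  E ⇒ keep positive
Point 2:
  Latitude: 16′ + 19.8″ = 16.33000′; 0 + 16.33000/60 = 0.2721667
  N ⇒ keep positive
  λ: 42° + 27/60 + 47.38/3600 = 42 + 0.450000 + 0.013161 = 42.4631611
  E → positive
Point 3:
  φ: 54′ + 2.89″ = 54.04817′; 46 + 54.04817/60 = 46.9008028
  S ⇒ negate
  λ: 0° + 30/60 + 7.6/3600 = 0 + 0.500000 + 0.002111 = 0.5021111
  E → positive
Point 4:
  Lat: 5 + 1/60 + 30/3600 = 5.0250000
  S ⇒ negate
  λ: 116 + 13/60 + 28.1/3600 = 116.2244722
  E ⇒ keep positive
Point 5:
  Lat: 16° + 50/60 + 17.5/3600 = 16 + 0.833333 + 0.004861 = 16.8381944
  hemisphere S, so the sign is −
  λ: 179 + 31/60 + 18.53/3600 = 179.5218139
  hemisphere W, so the sign is −

1. -6.732997, 0.628722
2. 0.272167, 42.463161
3. -46.900803, 0.502111
4. -5.025000, 116.224472
5. -16.838194, -179.521814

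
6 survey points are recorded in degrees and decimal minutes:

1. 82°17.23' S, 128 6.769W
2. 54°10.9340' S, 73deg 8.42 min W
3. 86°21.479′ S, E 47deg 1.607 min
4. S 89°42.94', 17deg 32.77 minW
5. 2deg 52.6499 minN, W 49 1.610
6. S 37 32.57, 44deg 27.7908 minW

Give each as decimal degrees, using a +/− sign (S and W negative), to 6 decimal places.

Point 1:
  Latitude: 17.23′ = 0.287167°; total 82.2871667
  S ⇒ negate
  Longitude: 6.769′ = 0.112817°; total 128.1128167
  hemisphere W, so the sign is −
Point 2:
  φ: 54 + 10.934/60 = 54.1822333
  S ⇒ negate
  Longitude: 73 + 8.42/60 = 73.1403333
  W → negative
Point 3:
  φ: 21.479′ = 0.357983°; total 86.3579833
  S → negative
  Lon: 47 + 1.607/60 = 47.0267833
  E ⇒ keep positive
Point 4:
  Lat: 89 + 42.94/60 = 89.7156667
  hemisphere S, so the sign is −
  λ: 17 + 32.77/60 = 17.5461667
  W → negative
Point 5:
  φ: 2 + 52.6499/60 = 2.8774983
  N ⇒ keep positive
  Longitude: 49 + 1.61/60 = 49.0268333
  hemisphere W, so the sign is −
Point 6:
  Lat: 32.57′ = 0.542833°; total 37.5428333
  hemisphere S, so the sign is −
  Longitude: 44 + 27.7908/60 = 44.4631800
  W ⇒ negate

1. -82.287167, -128.112817
2. -54.182233, -73.140333
3. -86.357983, 47.026783
4. -89.715667, -17.546167
5. 2.877498, -49.026833
6. -37.542833, -44.463180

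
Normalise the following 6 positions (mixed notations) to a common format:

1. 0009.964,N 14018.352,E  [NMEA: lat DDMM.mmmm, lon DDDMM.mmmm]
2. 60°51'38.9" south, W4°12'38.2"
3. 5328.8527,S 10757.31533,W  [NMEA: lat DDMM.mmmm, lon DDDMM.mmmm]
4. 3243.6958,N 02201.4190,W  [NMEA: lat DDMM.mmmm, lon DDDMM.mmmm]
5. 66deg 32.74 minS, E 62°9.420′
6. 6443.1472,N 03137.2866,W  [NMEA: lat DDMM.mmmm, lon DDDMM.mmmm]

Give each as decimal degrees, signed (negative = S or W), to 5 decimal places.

1. 0.16607, 140.30587
2. -60.86081, -4.21061
3. -53.48088, -107.95526
4. 32.72826, -22.02365
5. -66.54567, 62.15700
6. 64.71912, -31.62144

Point 1:
  φ: split at 2 digits → 00° and 9.964′; 0 + 9.964/60 = 0.166067
  N ⇒ keep positive
  λ: split at 3 digits → 140° and 18.352′; 140 + 18.352/60 = 140.305867
  E → positive
Point 2:
  Latitude: 60° + 51/60 + 38.9/3600 = 60 + 0.850000 + 0.010806 = 60.860806
  hemisphere S, so the sign is −
  Lon: 4° + 12/60 + 38.2/3600 = 4 + 0.200000 + 0.010611 = 4.210611
  hemisphere W, so the sign is −
Point 3:
  Lat: degrees = first 2 digits = 53, minutes = 28.8527; 53 + 28.8527/60 = 53.480878
  hemisphere S, so the sign is −
  λ: split at 3 digits → 107° and 57.31533′; 107 + 57.31533/60 = 107.955256
  W → negative
Point 4:
  φ: degrees = first 2 digits = 32, minutes = 43.6958; 32 + 43.6958/60 = 32.728263
  N → positive
  Lon: split at 3 digits → 022° and 1.419′; 22 + 1.419/60 = 22.023650
  hemisphere W, so the sign is −
Point 5:
  Latitude: 32.74′ = 0.545667°; total 66.545667
  S ⇒ negate
  Lon: 9.42′ = 0.157000°; total 62.157000
  E → positive
Point 6:
  Lat: split at 2 digits → 64° and 43.1472′; 64 + 43.1472/60 = 64.719120
  N ⇒ keep positive
  λ: degrees = first 3 digits = 31, minutes = 37.2866; 31 + 37.2866/60 = 31.621443
  W → negative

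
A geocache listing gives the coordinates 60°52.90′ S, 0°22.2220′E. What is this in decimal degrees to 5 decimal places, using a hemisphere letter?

60.88167° S, 0.37037° E

Latitude: 60 + 52.9/60 = 60.881667
Lon: 0 + 22.222/60 = 0.370367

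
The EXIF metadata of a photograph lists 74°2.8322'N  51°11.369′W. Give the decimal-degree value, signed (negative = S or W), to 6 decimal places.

74.047203, -51.189483

Latitude: 74 + 2.8322/60 = 74.0472033
N ⇒ keep positive
Longitude: 51 + 11.369/60 = 51.1894833
hemisphere W, so the sign is −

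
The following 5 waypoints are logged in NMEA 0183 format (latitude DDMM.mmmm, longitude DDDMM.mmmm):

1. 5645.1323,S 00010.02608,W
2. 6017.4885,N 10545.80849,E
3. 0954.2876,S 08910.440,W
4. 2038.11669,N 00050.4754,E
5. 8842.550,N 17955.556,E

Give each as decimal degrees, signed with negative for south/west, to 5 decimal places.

Point 1:
  Latitude: degrees = first 2 digits = 56, minutes = 45.1323; 56 + 45.1323/60 = 56.752205
  S ⇒ negate
  Lon: split at 3 digits → 000° and 10.02608′; 0 + 10.02608/60 = 0.167101
  W ⇒ negate
Point 2:
  Lat: split at 2 digits → 60° and 17.4885′; 60 + 17.4885/60 = 60.291475
  N → positive
  Lon: split at 3 digits → 105° and 45.80849′; 105 + 45.80849/60 = 105.763475
  E ⇒ keep positive
Point 3:
  Lat: split at 2 digits → 09° and 54.2876′; 9 + 54.2876/60 = 9.904793
  S → negative
  Longitude: degrees = first 3 digits = 89, minutes = 10.44; 89 + 10.44/60 = 89.174000
  W ⇒ negate
Point 4:
  Lat: split at 2 digits → 20° and 38.11669′; 20 + 38.11669/60 = 20.635278
  N ⇒ keep positive
  Longitude: degrees = first 3 digits = 0, minutes = 50.4754; 0 + 50.4754/60 = 0.841257
  E ⇒ keep positive
Point 5:
  Lat: degrees = first 2 digits = 88, minutes = 42.55; 88 + 42.55/60 = 88.709167
  N ⇒ keep positive
  λ: degrees = first 3 digits = 179, minutes = 55.556; 179 + 55.556/60 = 179.925933
  E → positive

1. -56.75221, -0.16710
2. 60.29148, 105.76347
3. -9.90479, -89.17400
4. 20.63528, 0.84126
5. 88.70917, 179.92593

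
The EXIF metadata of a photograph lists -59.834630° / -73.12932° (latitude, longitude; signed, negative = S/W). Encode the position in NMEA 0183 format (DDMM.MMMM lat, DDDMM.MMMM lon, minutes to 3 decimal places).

5950.078,S / 07307.759,W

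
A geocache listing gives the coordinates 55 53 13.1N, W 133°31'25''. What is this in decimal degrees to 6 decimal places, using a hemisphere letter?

55.886972° N, 133.523611° W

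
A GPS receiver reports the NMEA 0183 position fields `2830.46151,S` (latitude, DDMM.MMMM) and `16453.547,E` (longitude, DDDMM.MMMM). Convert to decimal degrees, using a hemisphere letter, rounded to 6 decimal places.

28.507692° S, 164.892450° E

φ: split at 2 digits → 28° and 30.46151′; 28 + 30.46151/60 = 28.5076918
Longitude: degrees = first 3 digits = 164, minutes = 53.547; 164 + 53.547/60 = 164.8924500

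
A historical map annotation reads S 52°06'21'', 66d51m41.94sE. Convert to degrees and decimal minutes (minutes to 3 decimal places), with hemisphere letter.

52° 6.350′ S, 66° 51.699′ E

Latitude: seconds/60 = 0.35000; minutes = 6 + 0.35000 = 6.35000
Longitude: 51 + 41.94/60 = 51.69900′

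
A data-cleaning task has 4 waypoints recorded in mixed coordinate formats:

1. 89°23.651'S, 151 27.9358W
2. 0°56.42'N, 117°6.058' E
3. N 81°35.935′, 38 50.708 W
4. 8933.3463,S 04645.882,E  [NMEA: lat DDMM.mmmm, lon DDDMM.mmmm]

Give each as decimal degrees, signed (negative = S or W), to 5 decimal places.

1. -89.39418, -151.46560
2. 0.94033, 117.10097
3. 81.59892, -38.84513
4. -89.55577, 46.76470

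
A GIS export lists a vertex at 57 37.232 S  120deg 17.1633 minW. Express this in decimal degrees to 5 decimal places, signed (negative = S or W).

Lat: 57 + 37.232/60 = 57.620533
S ⇒ negate
Longitude: 17.1633′ = 0.286055°; total 120.286055
hemisphere W, so the sign is −

-57.62053, -120.28606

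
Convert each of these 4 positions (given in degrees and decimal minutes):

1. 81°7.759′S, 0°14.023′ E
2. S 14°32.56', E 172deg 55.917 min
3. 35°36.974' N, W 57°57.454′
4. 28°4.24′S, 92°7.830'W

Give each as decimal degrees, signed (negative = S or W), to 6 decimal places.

Point 1:
  Latitude: 81 + 7.759/60 = 81.1293167
  S → negative
  Longitude: 0 + 14.023/60 = 0.2337167
  E ⇒ keep positive
Point 2:
  Lat: 14 + 32.56/60 = 14.5426667
  hemisphere S, so the sign is −
  Longitude: 55.917′ = 0.931950°; total 172.9319500
  E → positive
Point 3:
  φ: 36.974′ = 0.616233°; total 35.6162333
  N → positive
  λ: 57 + 57.454/60 = 57.9575667
  hemisphere W, so the sign is −
Point 4:
  Lat: 4.24′ = 0.070667°; total 28.0706667
  hemisphere S, so the sign is −
  Lon: 92 + 7.83/60 = 92.1305000
  hemisphere W, so the sign is −

1. -81.129317, 0.233717
2. -14.542667, 172.931950
3. 35.616233, -57.957567
4. -28.070667, -92.130500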